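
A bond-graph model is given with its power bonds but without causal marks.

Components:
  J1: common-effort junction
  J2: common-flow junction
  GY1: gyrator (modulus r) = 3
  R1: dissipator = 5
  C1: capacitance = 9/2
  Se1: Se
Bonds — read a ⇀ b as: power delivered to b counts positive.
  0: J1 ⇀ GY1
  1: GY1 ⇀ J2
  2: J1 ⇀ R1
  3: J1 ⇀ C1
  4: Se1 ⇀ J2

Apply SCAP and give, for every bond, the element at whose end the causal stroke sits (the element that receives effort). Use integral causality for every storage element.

bond 0 |GY1
bond 1 |GY1
bond 2 |R1
bond 3 |J1
bond 4 |J2

#4 →J2  (Se1 fixes effort; stroke away)
#1 →GY1  (only one flow-in slot at J2)
#0 →GY1  (GY1 both-in/both-out from 1)
#3 →J1  (C1 integral (e out))
#2 →R1  (0-jn J1 has e-setter on 3)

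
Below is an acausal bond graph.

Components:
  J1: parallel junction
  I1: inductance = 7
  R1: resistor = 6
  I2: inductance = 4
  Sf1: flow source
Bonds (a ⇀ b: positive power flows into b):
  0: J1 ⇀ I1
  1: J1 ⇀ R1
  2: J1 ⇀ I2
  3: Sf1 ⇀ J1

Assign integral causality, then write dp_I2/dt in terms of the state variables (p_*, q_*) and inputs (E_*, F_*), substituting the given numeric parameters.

dp_I2/dt = 6*F_Sf1 - 6*p_I1/7 - 3*p_I2/2

β3 stroke at Sf1  (Sf1: flow source, stroke at near end)
β0 stroke at I1  (prefer integral on I1)
β2 stroke at I2  (I2 integral (f out))
β1 stroke at J1  (only one effort-in slot at J1)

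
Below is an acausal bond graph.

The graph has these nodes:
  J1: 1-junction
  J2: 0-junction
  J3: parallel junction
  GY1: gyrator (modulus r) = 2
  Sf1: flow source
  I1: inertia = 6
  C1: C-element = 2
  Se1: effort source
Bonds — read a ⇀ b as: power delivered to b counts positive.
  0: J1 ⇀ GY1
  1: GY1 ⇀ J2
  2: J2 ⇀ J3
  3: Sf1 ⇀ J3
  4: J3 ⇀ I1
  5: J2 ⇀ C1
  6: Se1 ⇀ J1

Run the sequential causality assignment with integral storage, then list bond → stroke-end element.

#3 stroke at Sf1  (source Sf1 imposes f)
#6 stroke at J1  (Se1 (Se) sets effort on bond)
#0 stroke at GY1  (closing 1-jn rule on J1)
#1 stroke at GY1  (GY GY1: same side as bond 0)
#4 stroke at I1  (I1: I, integral causality)
#2 stroke at J3  (only one effort-in slot at J3)
#5 stroke at J2  (J2: last free bond brings effort in)

bond 0 |GY1
bond 1 |GY1
bond 2 |J3
bond 3 |Sf1
bond 4 |I1
bond 5 |J2
bond 6 |J1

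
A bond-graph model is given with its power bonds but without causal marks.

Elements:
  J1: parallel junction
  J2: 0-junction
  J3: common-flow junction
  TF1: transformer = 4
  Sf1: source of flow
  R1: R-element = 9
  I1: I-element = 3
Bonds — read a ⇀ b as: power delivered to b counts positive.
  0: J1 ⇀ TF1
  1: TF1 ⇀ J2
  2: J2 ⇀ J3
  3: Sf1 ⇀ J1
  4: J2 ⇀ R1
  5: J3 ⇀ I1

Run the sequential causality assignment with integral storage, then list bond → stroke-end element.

b3 →Sf1  (Sf1 (Sf) sets flow on bond)
b0 →J1  (J1 needs exactly one e-in)
b1 →TF1  (TF TF1: opposite of bond 0)
b5 →I1  (I1 integral (f out))
b2 →J3  (J3 flow already set via bond 5)
b4 →J2  (closing 0-jn rule on J2)

bond 0 →J1
bond 1 →TF1
bond 2 →J3
bond 3 →Sf1
bond 4 →J2
bond 5 →I1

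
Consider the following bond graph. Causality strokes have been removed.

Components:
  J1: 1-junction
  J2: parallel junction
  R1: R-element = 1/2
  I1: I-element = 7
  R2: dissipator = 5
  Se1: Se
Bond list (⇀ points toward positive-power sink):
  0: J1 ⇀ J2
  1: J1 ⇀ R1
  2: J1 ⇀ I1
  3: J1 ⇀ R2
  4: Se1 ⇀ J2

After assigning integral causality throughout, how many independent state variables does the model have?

#4 |J2  (source Se1 imposes e)
#0 |J1  (0-jn J2 has e-setter on 4)
#2 |I1  (prefer integral on I1)
#1 |J1  (1-jn J1 has f-setter on 2)
#3 |J1  (common-f at J1 fixed by 2)

1  (I1 all integral)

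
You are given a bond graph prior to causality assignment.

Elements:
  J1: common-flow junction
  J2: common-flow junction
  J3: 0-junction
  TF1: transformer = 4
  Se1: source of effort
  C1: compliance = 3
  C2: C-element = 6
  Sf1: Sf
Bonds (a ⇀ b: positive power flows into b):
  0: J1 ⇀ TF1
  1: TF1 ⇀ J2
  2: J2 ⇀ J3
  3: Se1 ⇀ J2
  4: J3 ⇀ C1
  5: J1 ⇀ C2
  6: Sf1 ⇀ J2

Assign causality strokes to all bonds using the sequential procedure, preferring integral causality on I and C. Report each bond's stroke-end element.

bond 0 |TF1
bond 1 |J2
bond 2 |J2
bond 3 |J2
bond 4 |J3
bond 5 |J1
bond 6 |Sf1

#3 stroke→J2  (Se1 (Se) sets effort on bond)
#6 stroke→Sf1  (Sf1: flow source, stroke at near end)
#1 stroke→J2  (J2: bond 6 brought flow, rest push out)
#2 stroke→J2  (J2 flow already set via bond 6)
#4 stroke→J3  (J3 needs exactly one e-in)
#0 stroke→TF1  (TF1: transformer flips bond 1)
#5 stroke→J1  (J1 flow already set via bond 0)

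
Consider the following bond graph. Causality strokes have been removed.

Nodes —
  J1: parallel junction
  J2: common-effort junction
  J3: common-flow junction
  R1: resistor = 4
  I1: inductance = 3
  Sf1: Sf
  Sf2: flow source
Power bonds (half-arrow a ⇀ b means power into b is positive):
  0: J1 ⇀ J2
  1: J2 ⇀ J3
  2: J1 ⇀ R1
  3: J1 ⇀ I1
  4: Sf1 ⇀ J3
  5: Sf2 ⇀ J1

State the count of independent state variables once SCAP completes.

b4 |Sf1  (Sf1 (Sf) sets flow on bond)
b5 |Sf2  (Sf2 fixes flow; stroke at Sf2)
b1 |J3  (1-jn J3 has f-setter on 4)
b0 |J2  (J2: last free bond brings effort in)
b3 |I1  (I1 integral (f out))
b2 |J1  (J1 needs exactly one e-in)

1  (I1 all integral)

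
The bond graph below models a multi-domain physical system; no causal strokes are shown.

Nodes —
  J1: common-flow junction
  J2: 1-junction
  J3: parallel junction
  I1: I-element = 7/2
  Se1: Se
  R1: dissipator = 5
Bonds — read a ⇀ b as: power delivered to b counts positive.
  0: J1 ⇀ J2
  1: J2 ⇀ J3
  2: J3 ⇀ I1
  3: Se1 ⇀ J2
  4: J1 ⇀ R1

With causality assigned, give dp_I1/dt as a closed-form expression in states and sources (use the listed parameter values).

#3 |J2  (Se1 fixes effort; stroke away)
#2 |I1  (I1 outputs flow p/I1)
#1 |J3  (only one effort-in slot at J3)
#0 |J2  (common-f at J2 fixed by 1)
#4 |J1  (1-jn J1 has f-setter on 0)

dp_I1/dt = E_Se1 - 10*p_I1/7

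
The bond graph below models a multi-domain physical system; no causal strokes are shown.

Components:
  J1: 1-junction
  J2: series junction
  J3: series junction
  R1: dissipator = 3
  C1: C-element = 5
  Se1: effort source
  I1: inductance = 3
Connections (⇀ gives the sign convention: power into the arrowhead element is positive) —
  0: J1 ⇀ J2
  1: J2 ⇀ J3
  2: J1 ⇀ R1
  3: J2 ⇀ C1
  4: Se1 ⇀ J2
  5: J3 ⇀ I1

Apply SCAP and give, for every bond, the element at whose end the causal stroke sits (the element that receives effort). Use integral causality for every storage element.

bond 4 |J2  (Se1 fixes effort; stroke away)
bond 3 |J2  (C1 integral (e out))
bond 5 |I1  (I1: I, integral causality)
bond 1 |J3  (1-jn J3 has f-setter on 5)
bond 0 |J2  (J2 flow already set via bond 1)
bond 2 |J1  (J1 flow already set via bond 0)

b0 |J2
b1 |J3
b2 |J1
b3 |J2
b4 |J2
b5 |I1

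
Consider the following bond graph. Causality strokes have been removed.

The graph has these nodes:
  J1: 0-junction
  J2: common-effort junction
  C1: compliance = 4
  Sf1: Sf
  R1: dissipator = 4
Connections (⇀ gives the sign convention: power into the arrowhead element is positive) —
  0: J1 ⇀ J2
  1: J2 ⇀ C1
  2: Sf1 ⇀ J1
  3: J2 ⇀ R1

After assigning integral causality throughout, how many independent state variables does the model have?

1  (C1 all integral)

b2 →Sf1  (Sf1 (Sf) sets flow on bond)
b0 →J1  (only one effort-in slot at J1)
b1 →J2  (C1: C, integral causality)
b3 →R1  (J2 effort already set via bond 1)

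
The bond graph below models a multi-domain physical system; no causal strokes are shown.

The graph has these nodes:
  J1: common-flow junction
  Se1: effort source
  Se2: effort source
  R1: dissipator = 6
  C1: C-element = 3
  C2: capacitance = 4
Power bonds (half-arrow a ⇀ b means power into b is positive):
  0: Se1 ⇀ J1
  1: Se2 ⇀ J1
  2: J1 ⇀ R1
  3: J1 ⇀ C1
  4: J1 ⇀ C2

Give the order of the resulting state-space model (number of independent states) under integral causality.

bond 0 stroke at J1  (Se1 fixes effort; stroke away)
bond 1 stroke at J1  (Se2 fixes effort; stroke away)
bond 3 stroke at J1  (C1: C, integral causality)
bond 4 stroke at J1  (C2: C, integral causality)
bond 2 stroke at R1  (J1 needs exactly one f-in)

2  (C1, C2 all integral)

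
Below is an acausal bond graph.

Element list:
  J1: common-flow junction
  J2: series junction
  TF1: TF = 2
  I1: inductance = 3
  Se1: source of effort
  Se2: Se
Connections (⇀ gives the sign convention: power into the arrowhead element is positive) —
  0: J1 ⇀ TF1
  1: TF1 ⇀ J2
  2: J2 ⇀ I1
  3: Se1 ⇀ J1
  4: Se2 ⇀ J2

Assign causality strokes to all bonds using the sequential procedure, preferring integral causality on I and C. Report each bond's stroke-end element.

#0 stroke at TF1
#1 stroke at J2
#2 stroke at I1
#3 stroke at J1
#4 stroke at J2

β3 |J1  (Se1 (Se) sets effort on bond)
β4 |J2  (Se2 (Se) sets effort on bond)
β0 |TF1  (J1 needs exactly one f-in)
β1 |J2  (TF1: transformer flips bond 0)
β2 |I1  (J2: last free bond brings flow in)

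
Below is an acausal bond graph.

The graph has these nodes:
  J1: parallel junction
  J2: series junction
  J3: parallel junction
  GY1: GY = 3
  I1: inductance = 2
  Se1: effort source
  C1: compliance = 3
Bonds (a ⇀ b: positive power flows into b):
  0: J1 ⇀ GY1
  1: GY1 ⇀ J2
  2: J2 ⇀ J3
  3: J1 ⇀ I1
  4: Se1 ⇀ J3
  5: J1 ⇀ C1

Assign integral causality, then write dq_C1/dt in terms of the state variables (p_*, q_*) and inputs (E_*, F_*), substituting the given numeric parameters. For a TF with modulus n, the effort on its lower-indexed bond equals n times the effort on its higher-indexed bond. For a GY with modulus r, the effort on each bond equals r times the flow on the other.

bond 4 stroke at J3  (Se1 fixes effort; stroke away)
bond 2 stroke at J2  (J3 effort already set via bond 4)
bond 1 stroke at GY1  (only one flow-in slot at J2)
bond 0 stroke at GY1  (through GY1, causality inverts; strokes same side of GY1)
bond 3 stroke at I1  (prefer integral on I1)
bond 5 stroke at J1  (only one effort-in slot at J1)

dq_C1/dt = -E_Se1/3 - p_I1/2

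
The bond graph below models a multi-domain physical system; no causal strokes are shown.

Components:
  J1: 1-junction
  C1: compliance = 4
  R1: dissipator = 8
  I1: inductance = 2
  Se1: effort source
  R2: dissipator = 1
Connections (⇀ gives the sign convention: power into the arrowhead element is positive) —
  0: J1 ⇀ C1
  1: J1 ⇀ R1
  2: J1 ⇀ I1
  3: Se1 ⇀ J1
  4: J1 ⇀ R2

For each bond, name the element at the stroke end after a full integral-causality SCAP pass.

#0 stroke→J1
#1 stroke→J1
#2 stroke→I1
#3 stroke→J1
#4 stroke→J1

b3 →J1  (Se1 fixes effort; stroke away)
b0 →J1  (C1: C, integral causality)
b2 →I1  (I1: I, integral causality)
b1 →J1  (J1: bond 2 brought flow, rest push out)
b4 →J1  (J1: bond 2 brought flow, rest push out)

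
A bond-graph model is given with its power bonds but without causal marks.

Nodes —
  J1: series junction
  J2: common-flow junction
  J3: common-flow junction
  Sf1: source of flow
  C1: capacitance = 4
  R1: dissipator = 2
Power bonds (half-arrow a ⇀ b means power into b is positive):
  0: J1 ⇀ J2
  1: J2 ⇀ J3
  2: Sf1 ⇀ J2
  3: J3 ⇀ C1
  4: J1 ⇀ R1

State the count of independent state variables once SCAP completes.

β2 |Sf1  (Sf1 (Sf) sets flow on bond)
β0 |J2  (J2 flow already set via bond 2)
β1 |J2  (J2 flow already set via bond 2)
β3 |J3  (J3: bond 1 brought flow, rest push out)
β4 |J1  (common-f at J1 fixed by 0)

1  (C1 all integral)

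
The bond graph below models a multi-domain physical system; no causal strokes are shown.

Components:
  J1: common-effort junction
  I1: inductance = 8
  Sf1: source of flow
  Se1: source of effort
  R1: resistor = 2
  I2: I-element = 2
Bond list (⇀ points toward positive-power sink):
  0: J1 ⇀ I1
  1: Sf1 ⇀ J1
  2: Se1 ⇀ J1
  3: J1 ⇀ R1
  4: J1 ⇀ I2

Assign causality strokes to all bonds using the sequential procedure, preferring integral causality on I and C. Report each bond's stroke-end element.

bond 1 stroke at Sf1  (Sf1 fixes flow; stroke at Sf1)
bond 2 stroke at J1  (Se1: effort source, stroke at far end)
bond 0 stroke at I1  (common-e at J1 fixed by 2)
bond 3 stroke at R1  (J1 effort already set via bond 2)
bond 4 stroke at I2  (J1: bond 2 brought effort, rest push out)

b0 stroke→I1
b1 stroke→Sf1
b2 stroke→J1
b3 stroke→R1
b4 stroke→I2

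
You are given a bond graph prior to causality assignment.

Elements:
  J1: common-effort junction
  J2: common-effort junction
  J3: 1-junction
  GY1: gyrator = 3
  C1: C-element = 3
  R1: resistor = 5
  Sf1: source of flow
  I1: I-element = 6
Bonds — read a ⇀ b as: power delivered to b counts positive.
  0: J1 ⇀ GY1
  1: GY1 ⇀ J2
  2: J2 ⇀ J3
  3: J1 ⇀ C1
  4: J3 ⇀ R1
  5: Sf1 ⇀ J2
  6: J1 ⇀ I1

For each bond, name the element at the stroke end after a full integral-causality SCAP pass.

bond 0 →GY1
bond 1 →GY1
bond 2 →J2
bond 3 →J1
bond 4 →J3
bond 5 →Sf1
bond 6 →I1

b5 stroke→Sf1  (source Sf1 imposes f)
b3 stroke→J1  (C1 outputs effort q/C1)
b0 stroke→GY1  (common-e at J1 fixed by 3)
b6 stroke→I1  (0-jn J1 has e-setter on 3)
b1 stroke→GY1  (GY1: gyrator matches bond 0)
b2 stroke→J2  (J2: last free bond brings effort in)
b4 stroke→J3  (J3 flow already set via bond 2)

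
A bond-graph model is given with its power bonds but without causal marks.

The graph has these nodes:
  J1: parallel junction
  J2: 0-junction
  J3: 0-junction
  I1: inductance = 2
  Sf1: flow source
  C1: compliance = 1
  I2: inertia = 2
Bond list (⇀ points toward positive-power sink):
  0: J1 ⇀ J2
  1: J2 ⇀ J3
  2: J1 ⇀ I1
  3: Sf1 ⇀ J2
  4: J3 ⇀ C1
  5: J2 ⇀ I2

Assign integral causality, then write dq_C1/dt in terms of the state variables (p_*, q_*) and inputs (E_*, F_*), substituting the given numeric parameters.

dq_C1/dt = F_Sf1 - p_I1/2 - p_I2/2

bond 3 stroke at Sf1  (Sf1 (Sf) sets flow on bond)
bond 2 stroke at I1  (prefer integral on I1)
bond 0 stroke at J1  (only one effort-in slot at J1)
bond 4 stroke at J3  (C1: C, integral causality)
bond 1 stroke at J2  (common-e at J3 fixed by 4)
bond 5 stroke at I2  (J2: bond 1 brought effort, rest push out)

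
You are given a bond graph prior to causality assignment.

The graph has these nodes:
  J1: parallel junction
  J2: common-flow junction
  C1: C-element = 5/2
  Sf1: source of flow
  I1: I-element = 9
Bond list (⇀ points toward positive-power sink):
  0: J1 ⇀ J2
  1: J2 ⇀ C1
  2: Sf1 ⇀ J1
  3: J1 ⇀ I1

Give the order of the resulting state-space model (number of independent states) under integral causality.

2  (C1, I1 all integral)

b2 →Sf1  (source Sf1 imposes f)
b1 →J2  (C1 outputs effort q/C1)
b0 →J1  (J2: last free bond brings flow in)
b3 →I1  (0-jn J1 has e-setter on 0)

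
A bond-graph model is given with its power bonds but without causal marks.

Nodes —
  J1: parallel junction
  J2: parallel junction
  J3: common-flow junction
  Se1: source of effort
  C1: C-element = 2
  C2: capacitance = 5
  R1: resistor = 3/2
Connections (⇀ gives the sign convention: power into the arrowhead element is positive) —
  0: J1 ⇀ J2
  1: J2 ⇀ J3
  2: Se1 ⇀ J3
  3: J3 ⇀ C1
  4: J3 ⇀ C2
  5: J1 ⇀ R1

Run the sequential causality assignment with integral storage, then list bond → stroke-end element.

β2 stroke→J3  (Se1: effort source, stroke at far end)
β3 stroke→J3  (C1: C, integral causality)
β4 stroke→J3  (C2 integral (e out))
β1 stroke→J2  (only one flow-in slot at J3)
β0 stroke→J1  (J2 effort already set via bond 1)
β5 stroke→R1  (0-jn J1 has e-setter on 0)

β0 →J1
β1 →J2
β2 →J3
β3 →J3
β4 →J3
β5 →R1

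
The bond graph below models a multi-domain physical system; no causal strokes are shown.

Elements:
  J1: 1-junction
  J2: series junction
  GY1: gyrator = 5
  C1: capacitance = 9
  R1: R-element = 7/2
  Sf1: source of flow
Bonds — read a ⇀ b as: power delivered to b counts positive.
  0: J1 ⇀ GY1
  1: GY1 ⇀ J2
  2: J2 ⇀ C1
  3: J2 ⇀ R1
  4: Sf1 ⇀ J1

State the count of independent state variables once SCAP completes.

#4 stroke→Sf1  (Sf1: flow source, stroke at near end)
#0 stroke→J1  (J1 flow already set via bond 4)
#1 stroke→J2  (through GY1, causality inverts; strokes same side of GY1)
#2 stroke→J2  (C1: C, integral causality)
#3 stroke→R1  (J2: last free bond brings flow in)

1  (C1 all integral)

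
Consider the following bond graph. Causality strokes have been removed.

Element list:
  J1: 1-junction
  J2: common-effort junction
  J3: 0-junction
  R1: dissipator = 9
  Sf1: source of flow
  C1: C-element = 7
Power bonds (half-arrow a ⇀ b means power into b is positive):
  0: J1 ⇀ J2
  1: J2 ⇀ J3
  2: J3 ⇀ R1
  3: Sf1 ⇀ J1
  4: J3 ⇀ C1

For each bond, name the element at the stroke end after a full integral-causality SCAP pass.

bond 0 stroke→J1
bond 1 stroke→J2
bond 2 stroke→R1
bond 3 stroke→Sf1
bond 4 stroke→J3

#3 |Sf1  (Sf1 fixes flow; stroke at Sf1)
#0 |J1  (J1 flow already set via bond 3)
#1 |J2  (closing 0-jn rule on J2)
#4 |J3  (prefer integral on C1)
#2 |R1  (common-e at J3 fixed by 4)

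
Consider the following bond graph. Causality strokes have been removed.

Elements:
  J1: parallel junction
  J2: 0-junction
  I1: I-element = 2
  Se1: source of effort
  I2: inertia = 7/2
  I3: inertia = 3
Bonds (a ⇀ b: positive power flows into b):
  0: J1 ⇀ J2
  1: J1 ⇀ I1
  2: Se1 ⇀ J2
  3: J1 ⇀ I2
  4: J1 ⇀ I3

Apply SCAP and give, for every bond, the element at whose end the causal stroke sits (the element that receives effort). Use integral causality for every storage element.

b2 stroke→J2  (Se1 fixes effort; stroke away)
b0 stroke→J1  (J2: bond 2 brought effort, rest push out)
b1 stroke→I1  (common-e at J1 fixed by 0)
b3 stroke→I2  (J1: bond 0 brought effort, rest push out)
b4 stroke→I3  (J1 effort already set via bond 0)

b0 →J1
b1 →I1
b2 →J2
b3 →I2
b4 →I3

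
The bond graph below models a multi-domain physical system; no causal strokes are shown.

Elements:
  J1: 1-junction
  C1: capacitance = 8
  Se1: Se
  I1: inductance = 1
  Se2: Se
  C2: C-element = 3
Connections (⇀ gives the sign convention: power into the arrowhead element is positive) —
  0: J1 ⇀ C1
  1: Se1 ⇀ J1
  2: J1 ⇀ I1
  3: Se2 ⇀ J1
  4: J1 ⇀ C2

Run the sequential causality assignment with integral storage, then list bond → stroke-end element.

β1 stroke at J1  (source Se1 imposes e)
β3 stroke at J1  (source Se2 imposes e)
β0 stroke at J1  (prefer integral on C1)
β2 stroke at I1  (prefer integral on I1)
β4 stroke at J1  (J1 flow already set via bond 2)

β0 |J1
β1 |J1
β2 |I1
β3 |J1
β4 |J1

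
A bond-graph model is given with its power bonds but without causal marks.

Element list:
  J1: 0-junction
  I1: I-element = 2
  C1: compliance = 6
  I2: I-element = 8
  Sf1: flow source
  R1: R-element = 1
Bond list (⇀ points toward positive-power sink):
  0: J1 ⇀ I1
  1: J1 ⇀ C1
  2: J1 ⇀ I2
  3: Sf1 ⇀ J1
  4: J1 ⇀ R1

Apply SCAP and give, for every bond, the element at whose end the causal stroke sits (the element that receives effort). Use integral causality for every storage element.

b3 stroke at Sf1  (source Sf1 imposes f)
b0 stroke at I1  (I1 integral (f out))
b1 stroke at J1  (C1 outputs effort q/C1)
b2 stroke at I2  (common-e at J1 fixed by 1)
b4 stroke at R1  (0-jn J1 has e-setter on 1)

bond 0 stroke at I1
bond 1 stroke at J1
bond 2 stroke at I2
bond 3 stroke at Sf1
bond 4 stroke at R1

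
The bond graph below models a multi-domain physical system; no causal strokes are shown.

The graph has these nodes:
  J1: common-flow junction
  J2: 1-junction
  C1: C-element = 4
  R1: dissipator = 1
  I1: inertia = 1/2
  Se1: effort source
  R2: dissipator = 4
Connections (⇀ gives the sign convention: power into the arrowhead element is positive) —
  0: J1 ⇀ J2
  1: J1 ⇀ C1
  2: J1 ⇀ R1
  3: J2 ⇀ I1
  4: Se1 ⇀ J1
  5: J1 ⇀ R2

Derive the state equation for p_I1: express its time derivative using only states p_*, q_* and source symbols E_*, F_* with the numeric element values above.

bond 4 stroke→J1  (Se1 fixes effort; stroke away)
bond 1 stroke→J1  (C1 integral (e out))
bond 3 stroke→I1  (prefer integral on I1)
bond 0 stroke→J2  (J2: bond 3 brought flow, rest push out)
bond 2 stroke→J1  (1-jn J1 has f-setter on 0)
bond 5 stroke→J1  (1-jn J1 has f-setter on 0)

dp_I1/dt = E_Se1 - 10*p_I1 - q_C1/4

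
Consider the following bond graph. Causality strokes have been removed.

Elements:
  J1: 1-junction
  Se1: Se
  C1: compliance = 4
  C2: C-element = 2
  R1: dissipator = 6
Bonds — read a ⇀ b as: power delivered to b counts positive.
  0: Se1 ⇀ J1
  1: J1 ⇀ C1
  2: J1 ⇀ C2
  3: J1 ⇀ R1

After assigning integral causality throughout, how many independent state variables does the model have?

2  (C1, C2 all integral)

#0 stroke→J1  (Se1 fixes effort; stroke away)
#1 stroke→J1  (C1 outputs effort q/C1)
#2 stroke→J1  (C2 integral (e out))
#3 stroke→R1  (J1: last free bond brings flow in)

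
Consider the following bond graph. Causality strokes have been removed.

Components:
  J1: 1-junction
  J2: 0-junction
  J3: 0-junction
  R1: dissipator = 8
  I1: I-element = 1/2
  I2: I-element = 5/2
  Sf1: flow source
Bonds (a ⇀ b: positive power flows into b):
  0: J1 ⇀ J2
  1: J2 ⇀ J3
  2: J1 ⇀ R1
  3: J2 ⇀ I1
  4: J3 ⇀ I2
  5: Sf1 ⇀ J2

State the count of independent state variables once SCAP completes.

2  (I1, I2 all integral)

bond 5 stroke→Sf1  (Sf1 fixes flow; stroke at Sf1)
bond 3 stroke→I1  (I1 integral (f out))
bond 4 stroke→I2  (I2 outputs flow p/I2)
bond 1 stroke→J3  (only one effort-in slot at J3)
bond 0 stroke→J2  (J2: last free bond brings effort in)
bond 2 stroke→J1  (J1 flow already set via bond 0)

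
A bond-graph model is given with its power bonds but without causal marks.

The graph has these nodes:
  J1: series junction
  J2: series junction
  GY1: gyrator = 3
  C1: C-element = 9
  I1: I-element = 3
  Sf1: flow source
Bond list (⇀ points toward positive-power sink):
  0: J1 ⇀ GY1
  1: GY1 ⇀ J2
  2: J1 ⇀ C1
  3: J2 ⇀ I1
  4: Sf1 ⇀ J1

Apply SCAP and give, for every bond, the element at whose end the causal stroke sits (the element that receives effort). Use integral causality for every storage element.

bond 0 |J1
bond 1 |J2
bond 2 |J1
bond 3 |I1
bond 4 |Sf1

bond 4 stroke at Sf1  (source Sf1 imposes f)
bond 0 stroke at J1  (J1 flow already set via bond 4)
bond 2 stroke at J1  (common-f at J1 fixed by 4)
bond 1 stroke at J2  (GY1: gyrator matches bond 0)
bond 3 stroke at I1  (J2: last free bond brings flow in)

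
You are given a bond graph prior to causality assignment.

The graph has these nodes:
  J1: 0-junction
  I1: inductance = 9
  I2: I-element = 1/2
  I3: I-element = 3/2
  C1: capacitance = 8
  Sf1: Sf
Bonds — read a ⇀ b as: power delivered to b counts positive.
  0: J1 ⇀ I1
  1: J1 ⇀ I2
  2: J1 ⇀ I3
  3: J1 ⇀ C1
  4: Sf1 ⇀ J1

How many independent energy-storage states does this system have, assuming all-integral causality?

b4 →Sf1  (source Sf1 imposes f)
b0 →I1  (I1: I, integral causality)
b1 →I2  (I2 outputs flow p/I2)
b2 →I3  (I3 integral (f out))
b3 →J1  (closing 0-jn rule on J1)

4  (C1, I1, I2, I3 all integral)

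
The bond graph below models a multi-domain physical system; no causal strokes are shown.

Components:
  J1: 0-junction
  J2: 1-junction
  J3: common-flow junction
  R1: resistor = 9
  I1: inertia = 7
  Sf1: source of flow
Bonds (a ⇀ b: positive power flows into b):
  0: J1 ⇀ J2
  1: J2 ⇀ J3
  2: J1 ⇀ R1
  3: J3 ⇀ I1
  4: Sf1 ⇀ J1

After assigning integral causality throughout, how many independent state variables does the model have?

1  (I1 all integral)

#4 |Sf1  (source Sf1 imposes f)
#3 |I1  (prefer integral on I1)
#1 |J3  (J3: bond 3 brought flow, rest push out)
#0 |J2  (1-jn J2 has f-setter on 1)
#2 |J1  (J1: last free bond brings effort in)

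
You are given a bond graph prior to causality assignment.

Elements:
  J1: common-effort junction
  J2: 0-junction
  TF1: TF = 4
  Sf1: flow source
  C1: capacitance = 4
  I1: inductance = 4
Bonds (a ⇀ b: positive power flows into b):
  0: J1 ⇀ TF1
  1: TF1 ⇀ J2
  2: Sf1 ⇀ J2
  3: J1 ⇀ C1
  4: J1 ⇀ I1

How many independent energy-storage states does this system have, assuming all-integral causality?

2  (C1, I1 all integral)

β2 stroke→Sf1  (Sf1 fixes flow; stroke at Sf1)
β1 stroke→J2  (J2 needs exactly one e-in)
β0 stroke→TF1  (TF1 one-in-one-out from 1)
β3 stroke→J1  (prefer integral on C1)
β4 stroke→I1  (common-e at J1 fixed by 3)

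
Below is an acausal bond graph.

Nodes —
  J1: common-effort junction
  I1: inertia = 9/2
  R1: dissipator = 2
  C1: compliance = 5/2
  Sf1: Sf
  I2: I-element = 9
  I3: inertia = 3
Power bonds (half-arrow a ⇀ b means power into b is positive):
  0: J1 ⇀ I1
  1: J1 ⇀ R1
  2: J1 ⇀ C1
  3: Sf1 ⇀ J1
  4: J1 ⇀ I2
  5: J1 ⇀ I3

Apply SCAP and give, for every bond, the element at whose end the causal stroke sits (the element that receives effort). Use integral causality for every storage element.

bond 0 stroke at I1
bond 1 stroke at R1
bond 2 stroke at J1
bond 3 stroke at Sf1
bond 4 stroke at I2
bond 5 stroke at I3

β3 stroke at Sf1  (source Sf1 imposes f)
β0 stroke at I1  (prefer integral on I1)
β2 stroke at J1  (C1: C, integral causality)
β1 stroke at R1  (0-jn J1 has e-setter on 2)
β4 stroke at I2  (common-e at J1 fixed by 2)
β5 stroke at I3  (common-e at J1 fixed by 2)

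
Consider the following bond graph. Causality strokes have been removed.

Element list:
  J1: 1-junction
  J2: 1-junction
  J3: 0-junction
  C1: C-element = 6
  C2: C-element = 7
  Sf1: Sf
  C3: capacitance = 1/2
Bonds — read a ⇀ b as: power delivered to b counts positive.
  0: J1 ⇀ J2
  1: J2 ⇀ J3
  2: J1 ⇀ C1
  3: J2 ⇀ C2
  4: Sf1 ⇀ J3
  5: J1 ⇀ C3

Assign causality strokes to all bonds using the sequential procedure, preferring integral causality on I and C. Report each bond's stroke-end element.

#4 |Sf1  (Sf1 fixes flow; stroke at Sf1)
#1 |J3  (closing 0-jn rule on J3)
#0 |J2  (J2 flow already set via bond 1)
#3 |J2  (J2: bond 1 brought flow, rest push out)
#2 |J1  (common-f at J1 fixed by 0)
#5 |J1  (common-f at J1 fixed by 0)

β0 stroke at J2
β1 stroke at J3
β2 stroke at J1
β3 stroke at J2
β4 stroke at Sf1
β5 stroke at J1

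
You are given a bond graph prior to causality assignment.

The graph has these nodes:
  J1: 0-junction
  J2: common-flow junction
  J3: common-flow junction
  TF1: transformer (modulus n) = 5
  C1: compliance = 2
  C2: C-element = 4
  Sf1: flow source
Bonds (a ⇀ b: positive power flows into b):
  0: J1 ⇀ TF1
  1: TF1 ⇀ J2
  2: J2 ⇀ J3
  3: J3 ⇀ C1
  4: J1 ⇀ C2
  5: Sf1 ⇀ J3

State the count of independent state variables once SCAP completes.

bond 5 stroke→Sf1  (Sf1 (Sf) sets flow on bond)
bond 2 stroke→J3  (J3 flow already set via bond 5)
bond 3 stroke→J3  (J3 flow already set via bond 5)
bond 1 stroke→J2  (1-jn J2 has f-setter on 2)
bond 0 stroke→TF1  (TF TF1: opposite of bond 1)
bond 4 stroke→J1  (J1 needs exactly one e-in)

2  (C1, C2 all integral)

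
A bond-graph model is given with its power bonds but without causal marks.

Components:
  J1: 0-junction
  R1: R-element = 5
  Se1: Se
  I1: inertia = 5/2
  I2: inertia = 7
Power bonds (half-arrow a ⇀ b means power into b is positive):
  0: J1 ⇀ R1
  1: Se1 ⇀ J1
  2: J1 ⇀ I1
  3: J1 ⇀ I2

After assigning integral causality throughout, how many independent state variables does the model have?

2  (I1, I2 all integral)

bond 1 stroke at J1  (Se1 fixes effort; stroke away)
bond 0 stroke at R1  (0-jn J1 has e-setter on 1)
bond 2 stroke at I1  (common-e at J1 fixed by 1)
bond 3 stroke at I2  (J1: bond 1 brought effort, rest push out)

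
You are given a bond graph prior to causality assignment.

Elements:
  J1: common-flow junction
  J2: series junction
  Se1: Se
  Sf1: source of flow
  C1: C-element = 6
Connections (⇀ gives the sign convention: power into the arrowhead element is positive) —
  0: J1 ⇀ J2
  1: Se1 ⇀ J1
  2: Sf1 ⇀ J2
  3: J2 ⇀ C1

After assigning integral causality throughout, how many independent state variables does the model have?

1  (C1 all integral)

b1 →J1  (Se1 fixes effort; stroke away)
b2 →Sf1  (Sf1 (Sf) sets flow on bond)
b0 →J2  (J1 needs exactly one f-in)
b3 →J2  (1-jn J2 has f-setter on 2)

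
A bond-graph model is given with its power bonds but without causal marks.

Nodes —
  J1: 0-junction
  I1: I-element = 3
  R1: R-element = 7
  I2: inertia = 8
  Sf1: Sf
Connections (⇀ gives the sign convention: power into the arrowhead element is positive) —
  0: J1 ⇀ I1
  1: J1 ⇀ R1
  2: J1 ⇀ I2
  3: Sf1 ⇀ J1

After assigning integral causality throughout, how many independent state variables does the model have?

2  (I1, I2 all integral)

β3 stroke→Sf1  (Sf1: flow source, stroke at near end)
β0 stroke→I1  (I1: I, integral causality)
β2 stroke→I2  (I2 outputs flow p/I2)
β1 stroke→J1  (J1: last free bond brings effort in)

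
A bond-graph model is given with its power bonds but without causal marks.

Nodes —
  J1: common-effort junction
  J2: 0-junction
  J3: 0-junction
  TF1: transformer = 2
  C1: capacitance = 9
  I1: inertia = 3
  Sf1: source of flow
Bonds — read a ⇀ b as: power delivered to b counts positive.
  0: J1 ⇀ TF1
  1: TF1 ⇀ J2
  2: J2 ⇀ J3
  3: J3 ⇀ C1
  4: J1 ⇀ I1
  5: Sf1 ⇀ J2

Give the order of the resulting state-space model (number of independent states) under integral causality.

β5 |Sf1  (Sf1: flow source, stroke at near end)
β3 |J3  (prefer integral on C1)
β2 |J2  (J3 effort already set via bond 3)
β1 |TF1  (J2 effort already set via bond 2)
β0 |J1  (TF1 one-in-one-out from 1)
β4 |I1  (common-e at J1 fixed by 0)

2  (C1, I1 all integral)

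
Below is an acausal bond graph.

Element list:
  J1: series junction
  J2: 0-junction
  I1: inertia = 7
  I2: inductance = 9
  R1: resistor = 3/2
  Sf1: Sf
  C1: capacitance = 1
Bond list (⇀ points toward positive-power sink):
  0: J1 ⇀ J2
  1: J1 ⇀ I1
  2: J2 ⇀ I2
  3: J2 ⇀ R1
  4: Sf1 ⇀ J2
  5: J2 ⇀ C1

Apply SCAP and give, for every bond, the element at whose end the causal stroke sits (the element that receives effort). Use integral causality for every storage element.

β0 →J1
β1 →I1
β2 →I2
β3 →R1
β4 →Sf1
β5 →J2

bond 4 stroke→Sf1  (Sf1 (Sf) sets flow on bond)
bond 1 stroke→I1  (I1 integral (f out))
bond 0 stroke→J1  (1-jn J1 has f-setter on 1)
bond 2 stroke→I2  (I2: I, integral causality)
bond 5 stroke→J2  (prefer integral on C1)
bond 3 stroke→R1  (J2 effort already set via bond 5)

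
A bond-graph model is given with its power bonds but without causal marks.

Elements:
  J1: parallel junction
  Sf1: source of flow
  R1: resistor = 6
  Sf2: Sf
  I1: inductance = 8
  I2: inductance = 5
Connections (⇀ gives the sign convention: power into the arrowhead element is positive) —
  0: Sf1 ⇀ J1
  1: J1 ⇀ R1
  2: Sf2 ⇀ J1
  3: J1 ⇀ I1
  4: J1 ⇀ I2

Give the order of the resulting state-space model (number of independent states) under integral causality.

2  (I1, I2 all integral)

bond 0 |Sf1  (Sf1: flow source, stroke at near end)
bond 2 |Sf2  (Sf2 (Sf) sets flow on bond)
bond 3 |I1  (prefer integral on I1)
bond 4 |I2  (I2 outputs flow p/I2)
bond 1 |J1  (J1 needs exactly one e-in)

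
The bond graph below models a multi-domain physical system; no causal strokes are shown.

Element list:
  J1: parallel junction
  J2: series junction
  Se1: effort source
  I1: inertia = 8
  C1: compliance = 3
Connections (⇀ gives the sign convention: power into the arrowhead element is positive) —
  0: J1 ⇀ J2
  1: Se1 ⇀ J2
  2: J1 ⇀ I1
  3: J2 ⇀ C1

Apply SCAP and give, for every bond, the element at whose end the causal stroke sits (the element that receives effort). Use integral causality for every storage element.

b0 stroke→J1
b1 stroke→J2
b2 stroke→I1
b3 stroke→J2

#1 |J2  (Se1 fixes effort; stroke away)
#2 |I1  (I1: I, integral causality)
#0 |J1  (only one effort-in slot at J1)
#3 |J2  (J2 flow already set via bond 0)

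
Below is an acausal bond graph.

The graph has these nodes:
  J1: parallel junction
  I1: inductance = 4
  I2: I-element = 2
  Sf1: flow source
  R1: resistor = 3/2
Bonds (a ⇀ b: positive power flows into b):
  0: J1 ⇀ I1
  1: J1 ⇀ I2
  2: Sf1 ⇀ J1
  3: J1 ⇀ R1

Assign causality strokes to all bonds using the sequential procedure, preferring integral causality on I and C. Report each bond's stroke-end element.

#0 stroke→I1
#1 stroke→I2
#2 stroke→Sf1
#3 stroke→J1

β2 |Sf1  (source Sf1 imposes f)
β0 |I1  (I1 integral (f out))
β1 |I2  (I2 integral (f out))
β3 |J1  (only one effort-in slot at J1)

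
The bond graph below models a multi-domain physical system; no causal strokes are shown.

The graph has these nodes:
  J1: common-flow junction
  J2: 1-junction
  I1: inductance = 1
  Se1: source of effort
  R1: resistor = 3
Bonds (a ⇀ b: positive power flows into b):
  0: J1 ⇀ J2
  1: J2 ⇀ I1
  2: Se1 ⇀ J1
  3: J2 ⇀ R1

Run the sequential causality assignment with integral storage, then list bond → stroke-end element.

b0 |J2
b1 |I1
b2 |J1
b3 |J2

#2 →J1  (Se1 fixes effort; stroke away)
#0 →J2  (J1: last free bond brings flow in)
#1 →I1  (prefer integral on I1)
#3 →J2  (common-f at J2 fixed by 1)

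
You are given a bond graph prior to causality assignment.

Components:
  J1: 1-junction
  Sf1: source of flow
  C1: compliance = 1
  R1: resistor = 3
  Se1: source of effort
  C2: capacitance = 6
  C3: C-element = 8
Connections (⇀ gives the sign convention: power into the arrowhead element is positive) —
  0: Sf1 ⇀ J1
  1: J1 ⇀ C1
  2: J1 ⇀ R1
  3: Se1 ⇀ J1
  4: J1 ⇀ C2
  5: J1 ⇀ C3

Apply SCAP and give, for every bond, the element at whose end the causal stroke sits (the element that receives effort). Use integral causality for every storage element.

bond 0 stroke at Sf1  (Sf1 (Sf) sets flow on bond)
bond 3 stroke at J1  (Se1 fixes effort; stroke away)
bond 1 stroke at J1  (1-jn J1 has f-setter on 0)
bond 2 stroke at J1  (J1 flow already set via bond 0)
bond 4 stroke at J1  (J1: bond 0 brought flow, rest push out)
bond 5 stroke at J1  (common-f at J1 fixed by 0)

bond 0 stroke→Sf1
bond 1 stroke→J1
bond 2 stroke→J1
bond 3 stroke→J1
bond 4 stroke→J1
bond 5 stroke→J1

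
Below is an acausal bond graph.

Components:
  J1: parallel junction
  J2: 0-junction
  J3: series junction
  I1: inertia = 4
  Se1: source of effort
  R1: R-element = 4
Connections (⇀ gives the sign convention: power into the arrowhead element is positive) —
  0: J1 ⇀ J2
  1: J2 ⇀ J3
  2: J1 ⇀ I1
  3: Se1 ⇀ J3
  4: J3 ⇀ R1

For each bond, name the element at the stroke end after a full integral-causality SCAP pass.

β0 stroke→J1
β1 stroke→J2
β2 stroke→I1
β3 stroke→J3
β4 stroke→J3

#3 stroke at J3  (Se1: effort source, stroke at far end)
#2 stroke at I1  (I1 integral (f out))
#0 stroke at J1  (only one effort-in slot at J1)
#1 stroke at J2  (only one effort-in slot at J2)
#4 stroke at J3  (J3 flow already set via bond 1)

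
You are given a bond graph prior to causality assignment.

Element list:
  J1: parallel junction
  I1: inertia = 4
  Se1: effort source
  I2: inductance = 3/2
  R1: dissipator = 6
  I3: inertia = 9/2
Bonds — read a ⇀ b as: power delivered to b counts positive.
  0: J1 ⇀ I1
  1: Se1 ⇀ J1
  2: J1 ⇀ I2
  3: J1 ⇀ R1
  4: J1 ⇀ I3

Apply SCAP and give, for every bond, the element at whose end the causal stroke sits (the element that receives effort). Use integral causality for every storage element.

b1 |J1  (Se1 (Se) sets effort on bond)
b0 |I1  (0-jn J1 has e-setter on 1)
b2 |I2  (J1: bond 1 brought effort, rest push out)
b3 |R1  (J1: bond 1 brought effort, rest push out)
b4 |I3  (0-jn J1 has e-setter on 1)

b0 |I1
b1 |J1
b2 |I2
b3 |R1
b4 |I3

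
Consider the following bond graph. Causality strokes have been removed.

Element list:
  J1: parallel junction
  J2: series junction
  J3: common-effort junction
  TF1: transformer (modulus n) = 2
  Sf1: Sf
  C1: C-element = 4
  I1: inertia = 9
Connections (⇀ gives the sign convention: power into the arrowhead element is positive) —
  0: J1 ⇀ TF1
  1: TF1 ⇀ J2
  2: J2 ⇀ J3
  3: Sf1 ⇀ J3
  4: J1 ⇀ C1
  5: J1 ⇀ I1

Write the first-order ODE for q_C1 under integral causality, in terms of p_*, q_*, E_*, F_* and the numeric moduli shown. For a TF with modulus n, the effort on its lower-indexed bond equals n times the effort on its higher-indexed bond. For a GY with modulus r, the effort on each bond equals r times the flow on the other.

b3 stroke at Sf1  (Sf1: flow source, stroke at near end)
b2 stroke at J3  (J3 needs exactly one e-in)
b1 stroke at J2  (J2: bond 2 brought flow, rest push out)
b0 stroke at TF1  (TF1: transformer flips bond 1)
b4 stroke at J1  (C1 integral (e out))
b5 stroke at I1  (0-jn J1 has e-setter on 4)

dq_C1/dt = F_Sf1/2 - p_I1/9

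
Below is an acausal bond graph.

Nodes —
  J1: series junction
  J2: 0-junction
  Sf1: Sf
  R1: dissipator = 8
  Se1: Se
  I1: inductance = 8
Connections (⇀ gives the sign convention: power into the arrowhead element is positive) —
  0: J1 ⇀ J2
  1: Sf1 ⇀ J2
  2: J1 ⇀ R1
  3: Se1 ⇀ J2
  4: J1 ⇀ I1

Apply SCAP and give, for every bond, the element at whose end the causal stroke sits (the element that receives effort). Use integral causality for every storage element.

bond 0 stroke→J1
bond 1 stroke→Sf1
bond 2 stroke→J1
bond 3 stroke→J2
bond 4 stroke→I1

β1 |Sf1  (Sf1: flow source, stroke at near end)
β3 |J2  (source Se1 imposes e)
β0 |J1  (common-e at J2 fixed by 3)
β4 |I1  (I1 integral (f out))
β2 |J1  (common-f at J1 fixed by 4)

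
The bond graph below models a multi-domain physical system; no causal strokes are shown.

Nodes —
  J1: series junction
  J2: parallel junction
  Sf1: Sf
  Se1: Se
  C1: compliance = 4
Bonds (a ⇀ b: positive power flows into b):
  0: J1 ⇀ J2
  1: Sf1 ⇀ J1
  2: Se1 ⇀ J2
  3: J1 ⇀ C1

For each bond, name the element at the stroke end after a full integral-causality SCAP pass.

β1 stroke→Sf1  (source Sf1 imposes f)
β2 stroke→J2  (source Se1 imposes e)
β0 stroke→J1  (J1 flow already set via bond 1)
β3 stroke→J1  (1-jn J1 has f-setter on 1)

β0 stroke at J1
β1 stroke at Sf1
β2 stroke at J2
β3 stroke at J1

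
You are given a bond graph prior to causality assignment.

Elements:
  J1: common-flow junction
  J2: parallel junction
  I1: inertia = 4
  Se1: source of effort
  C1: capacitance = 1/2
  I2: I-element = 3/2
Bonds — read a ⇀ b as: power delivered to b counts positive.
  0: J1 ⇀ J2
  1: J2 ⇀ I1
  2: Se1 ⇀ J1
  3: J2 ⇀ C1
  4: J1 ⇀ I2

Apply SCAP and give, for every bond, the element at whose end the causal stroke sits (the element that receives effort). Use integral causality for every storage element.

bond 2 |J1  (source Se1 imposes e)
bond 1 |I1  (I1 outputs flow p/I1)
bond 3 |J2  (prefer integral on C1)
bond 0 |J1  (J2: bond 3 brought effort, rest push out)
bond 4 |I2  (J1: last free bond brings flow in)

#0 →J1
#1 →I1
#2 →J1
#3 →J2
#4 →I2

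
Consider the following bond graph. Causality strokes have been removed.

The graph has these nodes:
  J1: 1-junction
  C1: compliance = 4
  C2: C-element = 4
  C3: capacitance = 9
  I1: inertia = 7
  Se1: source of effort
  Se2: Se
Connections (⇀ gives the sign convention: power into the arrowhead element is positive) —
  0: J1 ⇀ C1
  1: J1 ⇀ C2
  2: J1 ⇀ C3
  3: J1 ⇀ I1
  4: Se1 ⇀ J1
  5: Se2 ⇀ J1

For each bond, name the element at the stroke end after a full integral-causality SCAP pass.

β0 →J1
β1 →J1
β2 →J1
β3 →I1
β4 →J1
β5 →J1

bond 4 stroke→J1  (source Se1 imposes e)
bond 5 stroke→J1  (Se2: effort source, stroke at far end)
bond 0 stroke→J1  (prefer integral on C1)
bond 1 stroke→J1  (prefer integral on C2)
bond 2 stroke→J1  (prefer integral on C3)
bond 3 stroke→I1  (J1 needs exactly one f-in)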